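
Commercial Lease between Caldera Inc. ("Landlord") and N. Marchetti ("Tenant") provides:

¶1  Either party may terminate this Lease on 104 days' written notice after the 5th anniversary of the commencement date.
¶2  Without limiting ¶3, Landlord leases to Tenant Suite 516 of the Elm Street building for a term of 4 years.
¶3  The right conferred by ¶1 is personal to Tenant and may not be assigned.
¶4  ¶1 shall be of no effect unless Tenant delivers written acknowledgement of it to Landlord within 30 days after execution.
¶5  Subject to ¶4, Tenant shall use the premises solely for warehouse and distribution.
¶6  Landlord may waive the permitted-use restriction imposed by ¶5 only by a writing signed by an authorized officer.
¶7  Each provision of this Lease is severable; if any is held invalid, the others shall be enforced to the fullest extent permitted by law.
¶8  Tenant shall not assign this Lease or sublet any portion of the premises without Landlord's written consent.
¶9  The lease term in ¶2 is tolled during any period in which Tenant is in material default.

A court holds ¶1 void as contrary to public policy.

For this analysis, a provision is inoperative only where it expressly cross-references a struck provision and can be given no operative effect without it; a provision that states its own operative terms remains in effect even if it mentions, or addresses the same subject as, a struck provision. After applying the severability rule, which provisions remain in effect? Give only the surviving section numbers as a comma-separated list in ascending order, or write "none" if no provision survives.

2, 5, 6, 7, 8, 9

¶1 is struck. ¶3 has no operative effect of its own apart from ¶1 and is therefore inoperative. ¶4 merely fixes the acknowledgement condition for ¶1; with ¶1 gone it has nothing to operate on and falls away. ¶5 mentions ¶4 but its own obligation stands independently of ¶4, so ¶5 is not affected. Although ¶2 refers to ¶3, its operative terms do not depend on ¶3, so it remains in effect. ¶7 is a severability clause and preserves every provision that can still be given independent effect. ¶2, ¶5, ¶6, ¶7, ¶8, and ¶9 remain in effect.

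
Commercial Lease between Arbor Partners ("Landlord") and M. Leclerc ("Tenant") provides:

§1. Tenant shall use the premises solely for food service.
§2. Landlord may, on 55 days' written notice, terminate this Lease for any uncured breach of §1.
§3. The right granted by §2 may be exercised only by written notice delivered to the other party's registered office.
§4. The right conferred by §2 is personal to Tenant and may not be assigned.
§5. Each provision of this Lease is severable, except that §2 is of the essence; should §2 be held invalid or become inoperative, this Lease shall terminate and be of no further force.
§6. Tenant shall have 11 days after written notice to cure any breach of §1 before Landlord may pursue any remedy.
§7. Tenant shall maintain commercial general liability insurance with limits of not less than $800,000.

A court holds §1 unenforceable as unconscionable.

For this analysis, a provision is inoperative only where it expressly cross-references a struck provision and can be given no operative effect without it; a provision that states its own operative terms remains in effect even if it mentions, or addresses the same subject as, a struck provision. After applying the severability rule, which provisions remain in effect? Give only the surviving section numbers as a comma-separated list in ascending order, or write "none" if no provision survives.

none

§1 is struck. §2 merely fixes the termination right for breach of §1; with §1 gone it has nothing to operate on and falls away. §6 merely fixes the cure period for breach of §1; with §1 gone it has nothing to operate on and falls away. The only function of §3 is the notice requirement for §2, so it cannot stand once §2 is removed. §4 operates only by reference to §2, so it falls with §2. §5 makes §2 an essential term, and §2 has been rendered inoperative by the cascade; under §5, the entire Lease is therefore void. No provision of the Lease survives.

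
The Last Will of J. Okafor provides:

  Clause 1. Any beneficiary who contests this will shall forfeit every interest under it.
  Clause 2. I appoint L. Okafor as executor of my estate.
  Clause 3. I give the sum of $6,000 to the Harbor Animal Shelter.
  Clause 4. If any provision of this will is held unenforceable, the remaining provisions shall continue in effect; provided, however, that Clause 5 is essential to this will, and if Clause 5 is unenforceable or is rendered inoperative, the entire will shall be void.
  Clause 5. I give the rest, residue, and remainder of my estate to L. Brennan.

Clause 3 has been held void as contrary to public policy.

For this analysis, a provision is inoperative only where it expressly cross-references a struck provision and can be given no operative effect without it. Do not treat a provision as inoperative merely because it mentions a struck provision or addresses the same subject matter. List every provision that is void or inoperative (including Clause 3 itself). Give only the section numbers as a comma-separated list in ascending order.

3

Clause 3 is struck. No other provision's operative terms depend on Clause 3. Clause 4 makes Clause 5 an essential term, but Clause 5 is unaffected, so the severability proviso in Clause 4 preserves the remaining provisions. The provisions still in force are Clause 1, Clause 2, Clause 4, and Clause 5.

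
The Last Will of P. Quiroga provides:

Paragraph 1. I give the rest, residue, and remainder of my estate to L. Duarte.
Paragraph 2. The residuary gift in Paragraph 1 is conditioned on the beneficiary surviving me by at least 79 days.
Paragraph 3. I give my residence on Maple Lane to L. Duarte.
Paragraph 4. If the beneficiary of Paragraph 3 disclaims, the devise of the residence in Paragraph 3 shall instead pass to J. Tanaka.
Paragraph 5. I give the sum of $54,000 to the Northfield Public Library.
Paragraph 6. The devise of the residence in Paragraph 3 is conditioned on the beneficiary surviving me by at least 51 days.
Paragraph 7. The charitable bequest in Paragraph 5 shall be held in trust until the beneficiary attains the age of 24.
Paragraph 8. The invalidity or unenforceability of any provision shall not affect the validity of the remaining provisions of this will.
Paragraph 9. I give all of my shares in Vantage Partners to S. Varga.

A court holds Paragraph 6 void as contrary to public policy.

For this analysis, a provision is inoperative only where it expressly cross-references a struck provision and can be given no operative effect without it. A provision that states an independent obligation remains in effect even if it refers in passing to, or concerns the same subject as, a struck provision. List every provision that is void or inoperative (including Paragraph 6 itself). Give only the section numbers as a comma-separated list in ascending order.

Paragraph 6 is struck. No other provision's operative terms depend on Paragraph 6. Paragraph 8 is a severability clause and preserves every provision that can still be given independent effect. Paragraph 1, Paragraph 2, Paragraph 3, Paragraph 4, Paragraph 5, Paragraph 7, Paragraph 8, and Paragraph 9 remain in effect.

6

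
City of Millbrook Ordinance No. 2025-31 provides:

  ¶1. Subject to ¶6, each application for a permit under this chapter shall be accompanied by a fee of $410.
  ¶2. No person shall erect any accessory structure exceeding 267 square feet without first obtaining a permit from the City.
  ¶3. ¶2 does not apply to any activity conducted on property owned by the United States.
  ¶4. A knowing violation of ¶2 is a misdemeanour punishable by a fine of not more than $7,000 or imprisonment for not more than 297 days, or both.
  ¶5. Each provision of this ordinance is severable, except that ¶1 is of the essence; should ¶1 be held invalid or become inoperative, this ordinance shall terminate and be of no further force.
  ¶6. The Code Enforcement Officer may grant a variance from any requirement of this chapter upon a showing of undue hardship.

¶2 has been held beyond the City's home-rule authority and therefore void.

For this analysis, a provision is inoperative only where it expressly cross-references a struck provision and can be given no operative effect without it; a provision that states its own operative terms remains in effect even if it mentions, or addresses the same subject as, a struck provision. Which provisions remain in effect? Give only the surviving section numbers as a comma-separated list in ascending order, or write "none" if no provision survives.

1, 5, 6

¶2 is struck. ¶3 merely fixes the public-property exemption from ¶2; with ¶2 gone it has nothing to operate on and falls away. The only function of ¶4 is the criminal penalty for violating ¶2, so it cannot stand once ¶2 is removed. ¶5 makes ¶1 an essential term, but ¶1 is unaffected, so the severability proviso in ¶5 preserves the remaining provisions. ¶1, ¶5, and ¶6 remain in effect.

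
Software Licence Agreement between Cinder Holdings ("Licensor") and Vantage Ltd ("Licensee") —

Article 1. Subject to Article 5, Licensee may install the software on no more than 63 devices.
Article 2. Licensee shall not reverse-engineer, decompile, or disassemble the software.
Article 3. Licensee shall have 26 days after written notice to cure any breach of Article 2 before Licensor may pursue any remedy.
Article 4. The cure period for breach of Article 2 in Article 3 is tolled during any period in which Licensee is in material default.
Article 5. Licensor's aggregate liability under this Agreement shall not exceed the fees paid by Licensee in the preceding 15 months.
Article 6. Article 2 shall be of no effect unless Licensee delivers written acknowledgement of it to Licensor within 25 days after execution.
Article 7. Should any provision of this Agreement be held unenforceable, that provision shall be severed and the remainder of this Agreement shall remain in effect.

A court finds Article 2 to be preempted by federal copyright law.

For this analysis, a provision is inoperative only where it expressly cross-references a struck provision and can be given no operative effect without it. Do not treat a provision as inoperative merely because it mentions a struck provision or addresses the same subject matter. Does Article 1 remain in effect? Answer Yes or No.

Article 2 is struck. Article 3 operates only by reference to Article 2, so it falls with Article 2. Article 6 has no operative effect of its own apart from Article 2 and is therefore inoperative. Article 4 has no operative effect of its own apart from Article 3 and is therefore inoperative. Article 7 is a severability clause and preserves every provision that can still be given independent effect. Article 1, Article 5, and Article 7 remain in effect. Article 1 is among the surviving provisions, so the answer is yes.

Yes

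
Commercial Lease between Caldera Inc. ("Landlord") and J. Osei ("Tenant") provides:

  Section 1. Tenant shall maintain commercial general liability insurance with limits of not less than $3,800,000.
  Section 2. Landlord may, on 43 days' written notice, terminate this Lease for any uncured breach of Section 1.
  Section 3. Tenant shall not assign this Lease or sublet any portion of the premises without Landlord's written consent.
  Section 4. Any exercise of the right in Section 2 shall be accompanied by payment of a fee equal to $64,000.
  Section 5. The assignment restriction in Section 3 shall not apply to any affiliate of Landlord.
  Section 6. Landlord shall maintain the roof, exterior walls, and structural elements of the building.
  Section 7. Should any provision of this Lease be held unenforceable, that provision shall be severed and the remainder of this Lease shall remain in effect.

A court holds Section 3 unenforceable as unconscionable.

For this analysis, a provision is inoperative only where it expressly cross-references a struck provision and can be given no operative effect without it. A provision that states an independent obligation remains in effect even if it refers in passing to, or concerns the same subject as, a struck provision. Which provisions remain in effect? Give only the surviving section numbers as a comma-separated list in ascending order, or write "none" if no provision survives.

1, 2, 4, 6, 7

Section 3 is struck. Section 5 has no operative effect of its own apart from Section 3 and is therefore inoperative. Section 7 is a severability clause and preserves every provision that can still be given independent effect. Section 1, Section 2, Section 4, Section 6, and Section 7 remain in effect.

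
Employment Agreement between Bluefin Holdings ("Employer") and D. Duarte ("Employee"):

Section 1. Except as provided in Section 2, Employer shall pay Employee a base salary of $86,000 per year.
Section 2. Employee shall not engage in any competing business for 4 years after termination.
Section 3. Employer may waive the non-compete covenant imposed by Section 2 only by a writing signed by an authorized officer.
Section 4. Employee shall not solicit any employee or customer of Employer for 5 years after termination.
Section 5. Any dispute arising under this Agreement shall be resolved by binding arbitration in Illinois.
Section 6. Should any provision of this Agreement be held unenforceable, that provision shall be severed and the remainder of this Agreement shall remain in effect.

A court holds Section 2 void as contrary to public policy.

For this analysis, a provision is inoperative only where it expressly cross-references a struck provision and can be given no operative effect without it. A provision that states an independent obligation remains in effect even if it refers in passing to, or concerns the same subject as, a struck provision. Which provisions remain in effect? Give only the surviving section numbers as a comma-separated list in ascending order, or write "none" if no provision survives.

1, 4, 5, 6

Section 2 is struck. Section 3 merely fixes the waiver condition for Section 2; with Section 2 gone it has nothing to operate on and falls away. Although Section 1 refers to Section 2, its operative terms do not depend on Section 2, so it remains in effect. Under the severability clause in Section 6, the remaining provisions continue in force. Section 1, Section 4, Section 5, and Section 6 remain in effect.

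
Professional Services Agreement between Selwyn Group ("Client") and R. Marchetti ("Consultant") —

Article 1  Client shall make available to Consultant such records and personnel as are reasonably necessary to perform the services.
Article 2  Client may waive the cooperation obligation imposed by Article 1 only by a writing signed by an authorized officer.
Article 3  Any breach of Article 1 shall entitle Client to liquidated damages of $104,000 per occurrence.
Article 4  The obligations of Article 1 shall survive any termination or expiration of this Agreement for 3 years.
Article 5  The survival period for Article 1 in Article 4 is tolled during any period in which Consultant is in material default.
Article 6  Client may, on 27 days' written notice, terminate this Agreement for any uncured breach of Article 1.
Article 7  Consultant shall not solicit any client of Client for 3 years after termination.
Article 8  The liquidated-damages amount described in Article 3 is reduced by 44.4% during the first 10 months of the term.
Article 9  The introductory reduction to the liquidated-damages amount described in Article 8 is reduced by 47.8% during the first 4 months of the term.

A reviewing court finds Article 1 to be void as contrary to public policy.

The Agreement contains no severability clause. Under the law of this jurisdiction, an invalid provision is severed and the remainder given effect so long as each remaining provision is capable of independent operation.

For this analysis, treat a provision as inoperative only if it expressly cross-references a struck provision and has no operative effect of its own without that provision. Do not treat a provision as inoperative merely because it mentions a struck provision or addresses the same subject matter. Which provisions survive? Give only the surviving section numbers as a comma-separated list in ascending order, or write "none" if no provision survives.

Article 1 is struck. Article 2 merely fixes the waiver condition for Article 1; with Article 1 gone it has nothing to operate on and falls away. The whole of Article 3 is the liquidated-damages amount, defined by reference to Article 1, so Article 3 cannot stand once Article 1 is removed. The only function of Article 4 is the survival period for Article 1, so it cannot stand once Article 1 is removed. Article 6 merely fixes the termination right for breach of Article 1; with Article 1 gone it has nothing to operate on and falls away. The whole of Article 5 is the tolling of the survival period for Article 1, defined by reference to Article 4, so Article 5 cannot stand once Article 4 is removed. The whole of Article 8 is the introductory reduction to the liquidated-damages amount, defined by reference to Article 3, so Article 8 cannot stand once Article 3 is removed. Article 9 does nothing except set the introductory reduction to the introductory reduction to the liquidated-damages amount by reference to Article 8; with Article 8 gone it has no independent effect and is inoperative. With no severability clause, the stated default rule severs what cannot stand and enforces each remaining provision that can operate on its own. Only Article 7 remains in effect.

7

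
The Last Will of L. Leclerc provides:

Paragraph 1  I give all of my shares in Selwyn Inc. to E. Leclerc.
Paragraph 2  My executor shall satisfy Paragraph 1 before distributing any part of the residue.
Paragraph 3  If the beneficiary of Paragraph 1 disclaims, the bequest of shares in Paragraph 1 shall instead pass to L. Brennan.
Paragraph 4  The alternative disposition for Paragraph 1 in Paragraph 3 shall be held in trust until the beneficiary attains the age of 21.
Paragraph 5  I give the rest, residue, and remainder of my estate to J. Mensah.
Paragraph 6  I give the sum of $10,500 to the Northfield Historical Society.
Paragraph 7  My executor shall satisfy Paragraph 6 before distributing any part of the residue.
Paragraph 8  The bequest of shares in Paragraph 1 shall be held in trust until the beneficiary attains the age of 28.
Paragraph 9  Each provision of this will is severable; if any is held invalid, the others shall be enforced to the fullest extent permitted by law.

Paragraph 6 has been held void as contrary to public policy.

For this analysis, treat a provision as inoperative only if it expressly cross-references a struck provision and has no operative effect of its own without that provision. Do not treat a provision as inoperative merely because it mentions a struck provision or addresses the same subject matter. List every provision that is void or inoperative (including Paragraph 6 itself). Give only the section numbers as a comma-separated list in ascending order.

6, 7

Paragraph 6 is struck. Paragraph 7 has no operative effect of its own apart from Paragraph 6 and is therefore inoperative. Paragraph 9 is a severability clause and preserves every provision that can still be given independent effect. The provisions still in force are Paragraph 1, Paragraph 2, Paragraph 3, Paragraph 4, Paragraph 5, Paragraph 8, and Paragraph 9.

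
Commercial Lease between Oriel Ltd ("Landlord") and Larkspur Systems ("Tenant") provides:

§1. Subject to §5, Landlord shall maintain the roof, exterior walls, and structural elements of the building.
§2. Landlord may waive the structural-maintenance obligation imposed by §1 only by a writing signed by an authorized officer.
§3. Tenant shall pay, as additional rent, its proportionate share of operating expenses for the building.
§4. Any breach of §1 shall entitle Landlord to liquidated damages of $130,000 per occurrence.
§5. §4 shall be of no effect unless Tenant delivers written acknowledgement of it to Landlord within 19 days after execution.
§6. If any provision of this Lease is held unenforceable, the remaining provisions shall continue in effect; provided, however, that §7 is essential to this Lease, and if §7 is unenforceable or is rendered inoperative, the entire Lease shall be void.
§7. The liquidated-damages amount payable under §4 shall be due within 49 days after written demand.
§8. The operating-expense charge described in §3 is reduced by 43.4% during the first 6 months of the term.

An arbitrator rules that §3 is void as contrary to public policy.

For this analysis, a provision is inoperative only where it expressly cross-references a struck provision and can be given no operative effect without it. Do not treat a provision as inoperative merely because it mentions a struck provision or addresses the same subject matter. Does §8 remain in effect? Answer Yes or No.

§3 is struck. §8 has no operative effect of its own apart from §3 and is therefore inoperative. §6 makes §7 an essential term, but §7 is unaffected, so the severability proviso in §6 preserves the remaining provisions. §1, §2, §4, §5, §6, and §7 remain in effect. §8 is among the inoperative provisions, so the answer is no.

No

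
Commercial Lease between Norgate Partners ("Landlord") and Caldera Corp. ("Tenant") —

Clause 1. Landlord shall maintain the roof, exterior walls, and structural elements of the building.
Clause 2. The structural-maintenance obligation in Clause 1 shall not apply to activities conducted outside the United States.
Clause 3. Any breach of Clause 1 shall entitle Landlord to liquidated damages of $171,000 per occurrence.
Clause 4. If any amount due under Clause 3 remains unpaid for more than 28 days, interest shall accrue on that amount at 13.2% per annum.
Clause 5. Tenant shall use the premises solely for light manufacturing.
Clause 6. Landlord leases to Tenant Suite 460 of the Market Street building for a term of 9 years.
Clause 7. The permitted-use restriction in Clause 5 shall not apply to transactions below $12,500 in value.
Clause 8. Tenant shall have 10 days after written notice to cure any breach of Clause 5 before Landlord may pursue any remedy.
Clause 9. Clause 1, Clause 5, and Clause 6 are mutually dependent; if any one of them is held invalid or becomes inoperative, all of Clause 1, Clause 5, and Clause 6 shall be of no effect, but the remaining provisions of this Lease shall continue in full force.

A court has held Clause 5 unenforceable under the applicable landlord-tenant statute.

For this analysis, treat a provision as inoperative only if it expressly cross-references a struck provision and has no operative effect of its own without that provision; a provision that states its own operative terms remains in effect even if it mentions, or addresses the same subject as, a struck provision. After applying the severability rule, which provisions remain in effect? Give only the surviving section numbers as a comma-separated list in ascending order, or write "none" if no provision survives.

Clause 5 is struck. Clause 7 has no operative effect of its own apart from Clause 5 and is therefore inoperative. Clause 8 merely fixes the cure period for breach of Clause 5; with Clause 5 gone it has nothing to operate on and falls away. Clause 9 declares Clause 1, Clause 5, and Clause 6 mutually dependent; since one of them has fallen, all of them are of no effect. That brings down Clause 1 and Clause 6 as well. Clause 2, Clause 3, and Clause 4 in turn depend solely on a provision now struck and likewise fall. The remainder continues in force under Clause 9. Only Clause 9 remains in effect.

9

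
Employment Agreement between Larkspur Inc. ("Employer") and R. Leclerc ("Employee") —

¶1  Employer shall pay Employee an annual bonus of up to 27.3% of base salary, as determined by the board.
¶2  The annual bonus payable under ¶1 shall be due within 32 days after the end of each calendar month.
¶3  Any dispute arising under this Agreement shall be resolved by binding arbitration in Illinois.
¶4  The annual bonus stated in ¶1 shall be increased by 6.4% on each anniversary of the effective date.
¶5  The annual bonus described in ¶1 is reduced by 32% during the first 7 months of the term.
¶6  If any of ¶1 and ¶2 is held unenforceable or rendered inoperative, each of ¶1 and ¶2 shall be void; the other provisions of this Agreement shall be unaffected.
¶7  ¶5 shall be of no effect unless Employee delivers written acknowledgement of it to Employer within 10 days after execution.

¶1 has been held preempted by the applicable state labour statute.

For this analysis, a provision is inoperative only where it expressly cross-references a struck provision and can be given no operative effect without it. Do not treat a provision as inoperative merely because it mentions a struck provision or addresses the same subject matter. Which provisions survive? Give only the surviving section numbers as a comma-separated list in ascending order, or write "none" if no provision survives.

¶1 is struck. ¶2 has no operative effect of its own apart from ¶1 and is therefore inoperative. ¶4 operates only by reference to ¶1, so it falls with ¶1. The whole of ¶5 is the introductory reduction to the annual bonus, defined by reference to ¶1, so ¶5 cannot stand once ¶1 is removed. ¶7 merely fixes the acknowledgement condition for ¶5; with ¶5 gone it has nothing to operate on and falls away. ¶6 declares ¶1 and ¶2 mutually dependent; since one of them has fallen, all of them are of no effect. The remainder continues in force under ¶6. That leaves ¶3 and ¶6 in effect.

3, 6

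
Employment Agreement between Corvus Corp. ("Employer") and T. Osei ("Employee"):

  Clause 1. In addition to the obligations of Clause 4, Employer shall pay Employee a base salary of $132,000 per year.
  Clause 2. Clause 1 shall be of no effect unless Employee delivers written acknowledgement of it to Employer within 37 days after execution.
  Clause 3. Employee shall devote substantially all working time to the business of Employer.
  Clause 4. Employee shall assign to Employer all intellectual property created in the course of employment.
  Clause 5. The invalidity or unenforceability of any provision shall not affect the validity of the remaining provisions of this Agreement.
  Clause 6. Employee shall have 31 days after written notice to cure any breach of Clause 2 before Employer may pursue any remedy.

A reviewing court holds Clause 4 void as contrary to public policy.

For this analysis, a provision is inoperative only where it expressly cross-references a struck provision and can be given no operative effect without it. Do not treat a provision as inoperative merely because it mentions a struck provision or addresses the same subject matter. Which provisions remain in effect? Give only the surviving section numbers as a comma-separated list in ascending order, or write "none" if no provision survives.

Clause 4 is struck. Although Clause 1 refers to Clause 4, its operative terms do not depend on Clause 4, so it remains in effect. Nothing else in the Agreement is defined by reference to Clause 4. Under the severability clause in Clause 5, the remaining provisions continue in force. The provisions still in force are Clause 1, Clause 2, Clause 3, Clause 5, and Clause 6.

1, 2, 3, 5, 6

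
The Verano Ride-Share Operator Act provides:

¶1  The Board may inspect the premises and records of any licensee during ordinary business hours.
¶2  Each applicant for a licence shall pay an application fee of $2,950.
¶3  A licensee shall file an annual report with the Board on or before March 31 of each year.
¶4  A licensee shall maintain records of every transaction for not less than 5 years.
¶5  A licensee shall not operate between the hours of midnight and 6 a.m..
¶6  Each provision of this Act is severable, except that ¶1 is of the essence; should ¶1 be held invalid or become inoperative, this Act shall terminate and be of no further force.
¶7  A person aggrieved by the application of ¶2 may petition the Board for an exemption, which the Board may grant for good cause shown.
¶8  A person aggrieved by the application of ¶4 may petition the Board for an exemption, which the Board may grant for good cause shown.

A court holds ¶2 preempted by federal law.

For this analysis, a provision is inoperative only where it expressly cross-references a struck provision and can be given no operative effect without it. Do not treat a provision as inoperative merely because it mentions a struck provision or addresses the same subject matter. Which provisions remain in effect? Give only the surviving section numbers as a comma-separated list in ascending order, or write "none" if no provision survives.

1, 3, 4, 5, 6, 8

¶2 is struck. ¶7 merely fixes the exemption procedure for ¶2; with ¶2 gone it has nothing to operate on and falls away. ¶6 makes ¶1 an essential term, but ¶1 is unaffected, so the severability proviso in ¶6 preserves the remaining provisions. That leaves ¶1, ¶3, ¶4, ¶5, ¶6, and ¶8 in effect.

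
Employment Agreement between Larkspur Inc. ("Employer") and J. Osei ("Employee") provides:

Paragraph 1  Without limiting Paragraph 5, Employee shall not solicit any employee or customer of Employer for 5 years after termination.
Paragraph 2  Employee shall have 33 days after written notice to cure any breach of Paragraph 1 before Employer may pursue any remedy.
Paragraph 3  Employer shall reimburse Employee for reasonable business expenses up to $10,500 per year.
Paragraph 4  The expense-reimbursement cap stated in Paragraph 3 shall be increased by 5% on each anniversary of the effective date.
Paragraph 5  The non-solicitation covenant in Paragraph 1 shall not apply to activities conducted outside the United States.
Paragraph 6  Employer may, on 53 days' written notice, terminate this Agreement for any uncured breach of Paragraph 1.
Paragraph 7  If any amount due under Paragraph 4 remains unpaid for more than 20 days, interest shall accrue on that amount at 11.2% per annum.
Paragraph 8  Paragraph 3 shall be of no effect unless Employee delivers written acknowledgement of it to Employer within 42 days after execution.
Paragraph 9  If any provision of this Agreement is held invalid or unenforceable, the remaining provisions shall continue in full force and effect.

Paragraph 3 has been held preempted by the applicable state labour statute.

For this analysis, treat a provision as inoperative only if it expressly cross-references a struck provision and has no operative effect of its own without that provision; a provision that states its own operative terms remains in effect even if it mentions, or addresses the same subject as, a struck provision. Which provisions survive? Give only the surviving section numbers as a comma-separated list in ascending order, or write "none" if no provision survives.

Paragraph 3 is struck. Paragraph 4 does nothing except set the escalation of the expense-reimbursement cap by reference to Paragraph 3; with Paragraph 3 gone it has no independent effect and is inoperative. Paragraph 8 operates only by reference to Paragraph 3, so it falls with Paragraph 3. The whole of Paragraph 7 is the default interest on the escalation of the expense-reimbursement cap, defined by reference to Paragraph 4, so Paragraph 7 cannot stand once Paragraph 4 is removed. Paragraph 9 is a severability clause and preserves every provision that can still be given independent effect. Paragraph 1, Paragraph 2, Paragraph 5, Paragraph 6, and Paragraph 9 remain in effect.

1, 2, 5, 6, 9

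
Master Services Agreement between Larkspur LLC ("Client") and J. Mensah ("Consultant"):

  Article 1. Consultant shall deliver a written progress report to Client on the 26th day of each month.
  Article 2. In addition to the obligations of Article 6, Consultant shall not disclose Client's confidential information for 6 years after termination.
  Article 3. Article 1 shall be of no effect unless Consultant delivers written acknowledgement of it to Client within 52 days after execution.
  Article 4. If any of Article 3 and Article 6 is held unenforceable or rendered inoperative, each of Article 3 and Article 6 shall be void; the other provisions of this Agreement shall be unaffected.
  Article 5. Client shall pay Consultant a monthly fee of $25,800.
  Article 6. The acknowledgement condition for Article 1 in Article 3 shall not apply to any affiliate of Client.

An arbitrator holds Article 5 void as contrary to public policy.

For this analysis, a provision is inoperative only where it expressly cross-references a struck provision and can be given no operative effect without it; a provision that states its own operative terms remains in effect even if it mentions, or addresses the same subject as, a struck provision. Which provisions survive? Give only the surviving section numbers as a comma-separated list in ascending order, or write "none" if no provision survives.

1, 2, 3, 4, 6

Article 5 is struck. No other provision's operative terms depend on Article 5. Article 4 ties Article 3 and Article 6 together, but none of those is affected here; the remaining provisions continue in force under Article 4. The provisions still in force are Article 1, Article 2, Article 3, Article 4, and Article 6.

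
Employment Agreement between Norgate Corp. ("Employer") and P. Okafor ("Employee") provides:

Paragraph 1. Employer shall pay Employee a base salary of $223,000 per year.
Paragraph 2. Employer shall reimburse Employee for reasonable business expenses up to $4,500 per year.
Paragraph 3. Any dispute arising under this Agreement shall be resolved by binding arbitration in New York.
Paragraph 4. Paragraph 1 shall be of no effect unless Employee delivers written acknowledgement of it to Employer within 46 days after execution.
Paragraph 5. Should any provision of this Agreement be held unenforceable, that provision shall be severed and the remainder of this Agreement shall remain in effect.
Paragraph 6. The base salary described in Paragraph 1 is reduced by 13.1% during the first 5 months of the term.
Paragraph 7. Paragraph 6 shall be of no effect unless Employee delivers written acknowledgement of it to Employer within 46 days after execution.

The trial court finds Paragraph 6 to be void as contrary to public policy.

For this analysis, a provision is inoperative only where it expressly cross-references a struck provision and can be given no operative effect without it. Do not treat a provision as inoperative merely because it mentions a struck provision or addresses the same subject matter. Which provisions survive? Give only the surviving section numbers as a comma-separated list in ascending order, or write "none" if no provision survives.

1, 2, 3, 4, 5

Paragraph 6 is struck. Paragraph 7 operates only by reference to Paragraph 6, so it falls with Paragraph 6. Paragraph 5 is a severability clause and preserves every provision that can still be given independent effect. That leaves Paragraph 1, Paragraph 2, Paragraph 3, Paragraph 4, and Paragraph 5 in effect.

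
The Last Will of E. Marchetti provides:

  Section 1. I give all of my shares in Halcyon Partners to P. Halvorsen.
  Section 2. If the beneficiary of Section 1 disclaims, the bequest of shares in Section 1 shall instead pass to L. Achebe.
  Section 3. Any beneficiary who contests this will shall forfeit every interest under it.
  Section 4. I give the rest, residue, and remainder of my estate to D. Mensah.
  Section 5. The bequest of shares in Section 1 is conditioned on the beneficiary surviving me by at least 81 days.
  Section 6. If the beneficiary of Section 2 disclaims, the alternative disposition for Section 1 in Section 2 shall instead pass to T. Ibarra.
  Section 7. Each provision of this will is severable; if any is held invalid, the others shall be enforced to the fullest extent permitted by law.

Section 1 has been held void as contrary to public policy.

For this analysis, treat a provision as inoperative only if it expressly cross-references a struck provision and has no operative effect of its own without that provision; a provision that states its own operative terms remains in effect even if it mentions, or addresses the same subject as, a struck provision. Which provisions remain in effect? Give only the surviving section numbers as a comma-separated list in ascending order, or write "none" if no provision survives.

3, 4, 7

Section 1 is struck. The only function of Section 2 is the alternative disposition for Section 1, so it cannot stand once Section 1 is removed. Section 5 merely fixes the survivorship condition on Section 1; with Section 1 gone it has nothing to operate on and falls away. Section 6 merely fixes the alternative disposition for Section 2; with Section 2 gone it has nothing to operate on and falls away. Section 7 is a severability clause and preserves every provision that can still be given independent effect. Section 3, Section 4, and Section 7 remain in effect.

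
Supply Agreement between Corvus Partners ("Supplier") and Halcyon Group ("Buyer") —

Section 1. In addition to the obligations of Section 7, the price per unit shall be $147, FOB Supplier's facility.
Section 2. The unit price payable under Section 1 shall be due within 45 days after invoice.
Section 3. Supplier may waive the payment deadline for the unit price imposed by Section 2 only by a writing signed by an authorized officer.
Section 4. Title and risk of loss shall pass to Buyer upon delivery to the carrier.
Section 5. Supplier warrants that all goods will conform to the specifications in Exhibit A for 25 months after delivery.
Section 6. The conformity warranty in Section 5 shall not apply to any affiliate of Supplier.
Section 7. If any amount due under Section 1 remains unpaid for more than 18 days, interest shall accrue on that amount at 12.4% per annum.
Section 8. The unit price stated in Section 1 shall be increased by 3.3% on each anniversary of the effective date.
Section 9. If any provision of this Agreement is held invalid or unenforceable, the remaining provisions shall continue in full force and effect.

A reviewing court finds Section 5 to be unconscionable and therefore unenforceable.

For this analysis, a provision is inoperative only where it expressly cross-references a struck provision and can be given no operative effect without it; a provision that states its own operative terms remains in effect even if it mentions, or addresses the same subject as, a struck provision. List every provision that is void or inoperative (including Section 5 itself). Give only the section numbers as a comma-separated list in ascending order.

5, 6

Section 5 is struck. Section 6 does nothing except set the carve-out from the conformity warranty by reference to Section 5; with Section 5 gone it has no independent effect and is inoperative. Section 9 is a severability clause and preserves every provision that can still be given independent effect. The provisions still in force are Section 1, Section 2, Section 3, Section 4, Section 7, Section 8, and Section 9.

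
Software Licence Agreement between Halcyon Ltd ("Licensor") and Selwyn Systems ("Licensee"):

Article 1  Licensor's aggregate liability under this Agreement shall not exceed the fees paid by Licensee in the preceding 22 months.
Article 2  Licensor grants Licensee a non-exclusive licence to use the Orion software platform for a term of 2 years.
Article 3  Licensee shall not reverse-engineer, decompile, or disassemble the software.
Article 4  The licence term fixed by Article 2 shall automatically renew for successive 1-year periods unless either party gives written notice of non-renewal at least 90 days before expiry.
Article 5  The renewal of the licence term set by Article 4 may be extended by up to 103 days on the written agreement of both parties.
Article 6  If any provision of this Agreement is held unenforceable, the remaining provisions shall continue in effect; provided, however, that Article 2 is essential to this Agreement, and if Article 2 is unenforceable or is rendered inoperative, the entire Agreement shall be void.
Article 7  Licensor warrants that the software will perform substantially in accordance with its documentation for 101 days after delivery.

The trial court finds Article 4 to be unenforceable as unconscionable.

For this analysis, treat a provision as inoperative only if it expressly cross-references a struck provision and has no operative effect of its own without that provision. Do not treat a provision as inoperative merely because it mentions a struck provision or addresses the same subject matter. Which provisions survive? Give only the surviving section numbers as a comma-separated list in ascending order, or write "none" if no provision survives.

1, 2, 3, 6, 7

Article 4 is struck. Article 5 has no operative effect of its own apart from Article 4 and is therefore inoperative. Article 6 makes Article 2 an essential term, but Article 2 is unaffected, so the severability proviso in Article 6 preserves the remaining provisions. That leaves Article 1, Article 2, Article 3, Article 6, and Article 7 in effect.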